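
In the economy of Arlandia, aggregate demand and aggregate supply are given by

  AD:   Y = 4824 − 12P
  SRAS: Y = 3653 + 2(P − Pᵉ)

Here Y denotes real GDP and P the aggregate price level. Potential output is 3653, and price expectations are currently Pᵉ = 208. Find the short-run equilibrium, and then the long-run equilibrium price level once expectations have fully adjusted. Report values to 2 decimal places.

Short run: P = 113.36, Y = 3463.71. Long run: P = 97.58.

Short run: with Pᵉ = 208, SRAS is Y = 3237 + 2P. Setting AD = SRAS gives 1587 = 14P, so P = 113.36 and Y = 4824 − 12P = 3463.71.
Output 3463.71 is below potential 3653, so over time expected prices fall and SRAS shifts right until Y returns to 3653.
Long run: Y = 3653 on the AD curve gives 3653 = 4824 − 12P, so P = 97.58.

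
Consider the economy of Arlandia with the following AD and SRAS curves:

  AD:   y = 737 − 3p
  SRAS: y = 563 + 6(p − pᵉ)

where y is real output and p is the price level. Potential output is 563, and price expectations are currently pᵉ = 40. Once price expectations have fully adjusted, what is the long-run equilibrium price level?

Long-run p = 58

Short run: with pᵉ = 40, SRAS is y = 323 + 6p. Setting AD = SRAS gives 414 = 9p, so p = 46 and y = 737 − 3·46 = 599.
Output 599 is above potential 563, so over time expected prices rise and SRAS shifts left until y returns to 563.
Long run: y = 563 on the AD curve gives 563 = 737 − 3p, so p = 58.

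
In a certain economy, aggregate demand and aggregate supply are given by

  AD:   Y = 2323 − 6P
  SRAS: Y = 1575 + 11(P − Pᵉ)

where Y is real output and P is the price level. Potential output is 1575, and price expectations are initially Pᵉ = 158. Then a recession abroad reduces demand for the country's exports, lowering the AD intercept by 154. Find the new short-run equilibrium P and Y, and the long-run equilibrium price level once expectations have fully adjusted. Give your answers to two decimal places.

Short run: P = 137.18, Y = 1345.94. Long run: P = 99.00.

AD shifts left: new AD is Y = 2169 − 6P. With Pᵉ = 158, SRAS is Y = 11P − 163.
Short run: 2169 − 6P = 11P − 163 gives 2332 = 17P, so P = 137.18 and Y = 2169 − 6P = 1345.94.
Y = 1345.94 is below potential 1575; expectations adjust and SRAS shifts right until Y = 1575.
Long run: on the new AD curve, 1575 = 2169 − 6P gives P = 99.00.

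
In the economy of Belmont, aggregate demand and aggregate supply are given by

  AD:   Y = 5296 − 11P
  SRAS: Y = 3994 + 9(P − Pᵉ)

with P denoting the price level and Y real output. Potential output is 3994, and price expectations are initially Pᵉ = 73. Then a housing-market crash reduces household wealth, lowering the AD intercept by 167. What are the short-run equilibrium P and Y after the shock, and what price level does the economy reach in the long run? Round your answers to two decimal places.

AD shifts left: new AD is Y = 5129 − 11P. With Pᵉ = 73, SRAS is Y = 3337 + 9P.
Short run: 5129 − 11P = 3337 + 9P gives 1792 = 20P, so P = 89.60 and Y = 5129 − 11P = 4143.40.
Y = 4143.40 is above potential 3994; expectations adjust and SRAS shifts left until Y = 3994.
Long run: on the new AD curve, 3994 = 5129 − 11P gives P = 103.18.

Short run: P = 89.60, Y = 4143.40. Long run: P = 103.18.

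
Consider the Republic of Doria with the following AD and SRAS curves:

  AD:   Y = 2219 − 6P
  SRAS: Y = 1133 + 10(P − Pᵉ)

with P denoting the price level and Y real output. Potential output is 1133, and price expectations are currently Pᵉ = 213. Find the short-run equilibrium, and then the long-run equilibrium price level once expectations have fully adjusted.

Short run: with Pᵉ = 213, SRAS is Y = 10P − 997. Setting AD = SRAS gives 3216 = 16P, so P = 201 and Y = 2219 − 6·201 = 1013.
Output 1013 is below potential 1133, so over time expected prices fall and SRAS shifts right until Y returns to 1133.
Long run: Y = 1133 on the AD curve gives 1133 = 2219 − 6P, so P = 181.

Short run: P = 201, Y = 1013. Long run: P = 181.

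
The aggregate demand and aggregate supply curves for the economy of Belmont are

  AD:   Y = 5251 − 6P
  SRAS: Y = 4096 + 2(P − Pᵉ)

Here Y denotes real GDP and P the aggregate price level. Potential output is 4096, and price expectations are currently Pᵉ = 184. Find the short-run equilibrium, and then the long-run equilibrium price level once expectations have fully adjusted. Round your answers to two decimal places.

Short run: with Pᵉ = 184, SRAS is Y = 3728 + 2P. Setting AD = SRAS gives 1523 = 8P, so P = 190.38 and Y = 5251 − 6P = 4108.75.
Output 4108.75 is above potential 4096, so over time expected prices rise and SRAS shifts left until Y returns to 4096.
Long run: Y = 4096 on the AD curve gives 4096 = 5251 − 6P, so P = 192.50.

Short run: P = 190.38, Y = 4108.75. Long run: P = 192.50.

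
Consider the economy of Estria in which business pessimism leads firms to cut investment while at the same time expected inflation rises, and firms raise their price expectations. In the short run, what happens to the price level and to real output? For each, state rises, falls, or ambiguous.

Price level: ambiguous; output: falls

The first event is a negative demand shock: AD shifts left, which by itself pushes P down and Y down.
The second is an adverse supply shock: SRAS shifts left, which by itself pushes P up and Y down.
The two shocks push P in opposite directions, so the effect on P is ambiguous. Both shocks push Y down, so Y falls.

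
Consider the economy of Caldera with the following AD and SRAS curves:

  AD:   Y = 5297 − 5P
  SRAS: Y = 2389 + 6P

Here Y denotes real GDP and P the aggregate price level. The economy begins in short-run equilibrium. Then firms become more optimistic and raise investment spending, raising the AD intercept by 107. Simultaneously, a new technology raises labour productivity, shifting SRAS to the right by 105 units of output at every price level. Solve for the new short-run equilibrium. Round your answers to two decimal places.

After both shocks: AD is Y = 5404 − 5P and SRAS is Y = 2494 + 6P.
Setting them equal: 2910 = 11P, so P = 264.55.
Substituting into AD, Y = 4081.27.

P = 264.55, Y = 4081.27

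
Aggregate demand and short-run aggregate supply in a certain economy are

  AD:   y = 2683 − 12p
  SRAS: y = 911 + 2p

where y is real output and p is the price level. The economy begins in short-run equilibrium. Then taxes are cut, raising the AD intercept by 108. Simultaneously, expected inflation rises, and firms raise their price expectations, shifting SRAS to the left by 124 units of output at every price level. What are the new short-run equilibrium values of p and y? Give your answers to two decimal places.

After both shocks: AD is y = 2791 − 12p and SRAS is y = 787 + 2p.
Setting them equal: 2004 = 14p, so p = 143.14.
Substituting into AD, y = 1073.29.

p = 143.14, y = 1073.29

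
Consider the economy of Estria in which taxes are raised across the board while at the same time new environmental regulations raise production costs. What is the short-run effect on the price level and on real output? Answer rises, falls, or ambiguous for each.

The first event is a negative demand shock: AD shifts left, which by itself pushes P down and Y down.
The second is an adverse supply shock: SRAS shifts left, which by itself pushes P up and Y down.
The two shocks push P in opposite directions, so the effect on P is ambiguous. Both shocks push Y down, so Y falls.

Price level: ambiguous; output: falls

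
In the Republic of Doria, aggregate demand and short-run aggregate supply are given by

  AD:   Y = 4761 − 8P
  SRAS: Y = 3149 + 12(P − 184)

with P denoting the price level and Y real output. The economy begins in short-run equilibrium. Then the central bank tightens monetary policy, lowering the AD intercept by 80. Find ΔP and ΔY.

ΔP = -4, ΔY = -48

This is a negative demand shock: AD shifts left.
New AD: Y = 4681 − 8P.
SRAS can be written Y = 941 + 12P.
Set AD = SRAS: 4681 − 8P = 941 + 12P, so 3740 = 20P and P = 187.
Y = 4681 − 8·187 = 3185.
Initially P = 191, Y = 3233, so ΔP = -4 and ΔY = -48.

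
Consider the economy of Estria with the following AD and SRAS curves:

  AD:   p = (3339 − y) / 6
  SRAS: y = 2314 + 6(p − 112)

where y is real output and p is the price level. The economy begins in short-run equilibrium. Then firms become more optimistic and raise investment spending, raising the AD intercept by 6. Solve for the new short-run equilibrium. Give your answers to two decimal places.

This is a positive demand shock: AD shifts right.
New AD: y = 3345 − 6p.
SRAS can be written y = 1642 + 6p.
Set AD = SRAS: 3345 − 6p = 1642 + 6p, so 1703 = 12p and p = 141.92.
Substituting into AD, y = 2493.50.

p = 141.92, y = 2493.50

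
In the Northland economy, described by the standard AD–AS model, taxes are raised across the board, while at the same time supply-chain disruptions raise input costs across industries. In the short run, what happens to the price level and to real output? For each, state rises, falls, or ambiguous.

Price level: ambiguous; output: falls

The first event is a negative demand shock: AD shifts left, which by itself pushes P down and Y down.
The second is an adverse supply shock: SRAS shifts left, which by itself pushes P up and Y down.
The two shocks push P in opposite directions, so the effect on P is ambiguous. Both shocks push Y down, so Y falls.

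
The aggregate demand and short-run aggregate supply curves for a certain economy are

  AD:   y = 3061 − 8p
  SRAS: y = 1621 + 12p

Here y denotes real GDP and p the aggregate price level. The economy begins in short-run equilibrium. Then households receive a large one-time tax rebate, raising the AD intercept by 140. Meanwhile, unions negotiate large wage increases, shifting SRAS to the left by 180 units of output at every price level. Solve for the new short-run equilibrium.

p = 88, y = 2497

After both shocks: AD is y = 3201 − 8p and SRAS is y = 1441 + 12p.
Setting them equal: 1760 = 20p, so p = 88.
y = 3201 − 8·88 = 2497.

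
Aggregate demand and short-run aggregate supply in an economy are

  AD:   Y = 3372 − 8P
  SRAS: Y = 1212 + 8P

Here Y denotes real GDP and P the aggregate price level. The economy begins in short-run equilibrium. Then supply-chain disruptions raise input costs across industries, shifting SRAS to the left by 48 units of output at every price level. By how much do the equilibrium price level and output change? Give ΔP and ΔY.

This is a negative supply shock: SRAS shifts left.
New SRAS: Y = 1164 + 8P.
Set AD = SRAS: 3372 − 8P = 1164 + 8P, so 2208 = 16P and P = 138.
Y = 3372 − 8·138 = 2268.
Initially P = 135, Y = 2292, so ΔP = +3 and ΔY = -24.

ΔP = +3, ΔY = -24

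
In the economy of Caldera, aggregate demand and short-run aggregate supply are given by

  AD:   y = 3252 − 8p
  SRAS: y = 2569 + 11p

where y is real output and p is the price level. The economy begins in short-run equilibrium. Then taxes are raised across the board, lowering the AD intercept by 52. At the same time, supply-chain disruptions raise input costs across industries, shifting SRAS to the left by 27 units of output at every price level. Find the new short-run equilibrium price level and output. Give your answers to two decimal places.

After both shocks: AD is y = 3200 − 8p and SRAS is y = 2542 + 11p.
Setting them equal: 658 = 19p, so p = 34.63.
Substituting into AD, y = 2922.95.

p = 34.63, y = 2922.95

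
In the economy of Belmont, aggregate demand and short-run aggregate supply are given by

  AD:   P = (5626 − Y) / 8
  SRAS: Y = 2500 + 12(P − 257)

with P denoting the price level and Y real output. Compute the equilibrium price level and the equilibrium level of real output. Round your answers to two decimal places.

Write SRAS as Y = 2500 + 12P − 3084 = 12P − 584.
Rearrange AD to Y = 5626 − 8P.
Set AD = SRAS: 5626 − 8P = 12P − 584, so 6210 = 20P and P = 310.50.
Substituting into AD, Y = 5626 − 8P = 3142.00.

P = 310.50, Y = 3142.00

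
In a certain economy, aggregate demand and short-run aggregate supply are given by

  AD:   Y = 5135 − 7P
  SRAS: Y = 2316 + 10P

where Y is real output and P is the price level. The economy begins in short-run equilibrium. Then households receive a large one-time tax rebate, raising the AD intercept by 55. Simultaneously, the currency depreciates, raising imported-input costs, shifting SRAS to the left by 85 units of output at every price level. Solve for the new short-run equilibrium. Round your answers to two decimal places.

P = 174.06, Y = 3971.59

After both shocks: AD is Y = 5190 − 7P and SRAS is Y = 2231 + 10P.
Setting them equal: 2959 = 17P, so P = 174.06.
Substituting into AD, Y = 3971.59.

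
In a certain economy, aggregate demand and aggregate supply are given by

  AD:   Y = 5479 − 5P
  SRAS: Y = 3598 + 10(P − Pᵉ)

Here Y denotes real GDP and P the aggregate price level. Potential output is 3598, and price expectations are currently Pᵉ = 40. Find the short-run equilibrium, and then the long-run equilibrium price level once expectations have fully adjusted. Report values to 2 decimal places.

Short run: P = 152.07, Y = 4718.67. Long run: P = 376.20.

Short run: with Pᵉ = 40, SRAS is Y = 3198 + 10P. Setting AD = SRAS gives 2281 = 15P, so P = 152.07 and Y = 5479 − 5P = 4718.67.
Output 4718.67 is above potential 3598, so over time expected prices rise and SRAS shifts left until Y returns to 3598.
Long run: Y = 3598 on the AD curve gives 3598 = 5479 − 5P, so P = 376.20.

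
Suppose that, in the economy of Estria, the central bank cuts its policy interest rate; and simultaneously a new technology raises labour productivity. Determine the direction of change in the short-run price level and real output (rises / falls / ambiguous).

The first event is a positive demand shock: AD shifts right, which by itself pushes P up and Y up.
The second is a favourable supply shock: SRAS shifts right, which by itself pushes P down and Y up.
The two shocks push P in opposite directions, so the effect on P is ambiguous. Both shocks push Y up, so Y rises.

Price level: ambiguous; output: rises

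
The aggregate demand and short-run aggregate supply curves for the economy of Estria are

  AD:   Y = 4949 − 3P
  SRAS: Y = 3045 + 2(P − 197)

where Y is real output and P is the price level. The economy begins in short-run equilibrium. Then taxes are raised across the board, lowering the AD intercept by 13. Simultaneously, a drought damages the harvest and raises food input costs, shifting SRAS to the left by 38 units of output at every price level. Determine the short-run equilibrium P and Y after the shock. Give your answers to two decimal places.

P = 464.60, Y = 3542.20

After both shocks: AD is Y = 4936 − 3P and SRAS is Y = 2613 + 2P.
Setting them equal: 2323 = 5P, so P = 464.60.
Substituting into AD, Y = 3542.20.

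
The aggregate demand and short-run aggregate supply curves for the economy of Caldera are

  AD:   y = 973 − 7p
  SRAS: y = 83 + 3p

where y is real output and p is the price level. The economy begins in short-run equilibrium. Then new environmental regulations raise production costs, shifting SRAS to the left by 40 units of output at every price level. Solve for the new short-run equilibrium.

p = 93, y = 322

This is a negative supply shock: SRAS shifts left.
New SRAS: y = 43 + 3p.
Set AD = SRAS: 973 − 7p = 43 + 3p, so 930 = 10p and p = 93.
y = 973 − 7·93 = 322.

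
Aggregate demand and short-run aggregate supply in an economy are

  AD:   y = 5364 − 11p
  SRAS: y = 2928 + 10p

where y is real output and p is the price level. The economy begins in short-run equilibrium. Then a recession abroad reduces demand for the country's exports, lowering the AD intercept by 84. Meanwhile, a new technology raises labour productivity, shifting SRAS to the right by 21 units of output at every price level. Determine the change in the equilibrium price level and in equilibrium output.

Δp = -5, Δy = -29

After both shocks: AD is y = 5280 − 11p and SRAS is y = 2949 + 10p.
Setting them equal: 2331 = 21p, so p = 111.
y = 5280 − 11·111 = 4059.
Initially p = 116, y = 4088, so Δp = -5 and Δy = -29.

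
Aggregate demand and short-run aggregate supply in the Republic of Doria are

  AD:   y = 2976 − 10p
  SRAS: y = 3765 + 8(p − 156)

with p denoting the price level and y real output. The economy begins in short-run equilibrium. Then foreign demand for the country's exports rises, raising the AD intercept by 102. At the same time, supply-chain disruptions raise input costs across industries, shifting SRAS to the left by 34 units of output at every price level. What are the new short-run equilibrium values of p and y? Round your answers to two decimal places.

p = 33.06, y = 2747.44

After both shocks: AD is y = 3078 − 10p and SRAS is y = 2483 + 8p.
Setting them equal: 595 = 18p, so p = 33.06.
Substituting into AD, y = 2747.44.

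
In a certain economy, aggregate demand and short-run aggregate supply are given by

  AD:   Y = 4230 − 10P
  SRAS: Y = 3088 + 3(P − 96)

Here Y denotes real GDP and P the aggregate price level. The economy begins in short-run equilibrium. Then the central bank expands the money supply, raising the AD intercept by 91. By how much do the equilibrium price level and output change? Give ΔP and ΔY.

ΔP = +7, ΔY = +21

This is a positive demand shock: AD shifts right.
New AD: Y = 4321 − 10P.
SRAS can be written Y = 2800 + 3P.
Set AD = SRAS: 4321 − 10P = 2800 + 3P, so 1521 = 13P and P = 117.
Y = 4321 − 10·117 = 3151.
Initially P = 110, Y = 3130, so ΔP = +7 and ΔY = +21.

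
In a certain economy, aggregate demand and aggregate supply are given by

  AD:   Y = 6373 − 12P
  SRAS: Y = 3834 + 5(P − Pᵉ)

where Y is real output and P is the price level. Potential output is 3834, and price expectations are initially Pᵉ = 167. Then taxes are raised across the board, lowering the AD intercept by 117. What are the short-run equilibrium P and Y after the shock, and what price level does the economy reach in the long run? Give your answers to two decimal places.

Short run: P = 191.59, Y = 3956.94. Long run: P = 201.83.

AD shifts left: new AD is Y = 6256 − 12P. With Pᵉ = 167, SRAS is Y = 2999 + 5P.
Short run: 6256 − 12P = 2999 + 5P gives 3257 = 17P, so P = 191.59 and Y = 6256 − 12P = 3956.94.
Y = 3956.94 is above potential 3834; expectations adjust and SRAS shifts left until Y = 3834.
Long run: on the new AD curve, 3834 = 6256 − 12P gives P = 201.83.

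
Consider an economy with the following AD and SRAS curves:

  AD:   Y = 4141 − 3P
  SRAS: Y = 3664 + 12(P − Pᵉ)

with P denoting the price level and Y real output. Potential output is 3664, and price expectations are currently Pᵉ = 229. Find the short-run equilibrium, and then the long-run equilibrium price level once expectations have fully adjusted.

Short run: P = 215, Y = 3496. Long run: P = 159.

Short run: with Pᵉ = 229, SRAS is Y = 916 + 12P. Setting AD = SRAS gives 3225 = 15P, so P = 215 and Y = 4141 − 3·215 = 3496.
Output 3496 is below potential 3664, so over time expected prices fall and SRAS shifts right until Y returns to 3664.
Long run: Y = 3664 on the AD curve gives 3664 = 4141 − 3P, so P = 159.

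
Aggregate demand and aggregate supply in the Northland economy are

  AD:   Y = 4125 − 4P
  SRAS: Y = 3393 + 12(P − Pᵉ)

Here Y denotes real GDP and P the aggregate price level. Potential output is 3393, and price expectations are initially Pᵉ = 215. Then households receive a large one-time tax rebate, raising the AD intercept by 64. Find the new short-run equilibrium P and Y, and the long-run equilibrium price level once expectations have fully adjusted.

Short run: P = 211, Y = 3345. Long run: P = 199.

AD shifts right: new AD is Y = 4189 − 4P. With Pᵉ = 215, SRAS is Y = 813 + 12P.
Short run: 4189 − 4P = 813 + 12P gives 3376 = 16P, so P = 211 and Y = 4189 − 4·211 = 3345.
Y = 3345 is below potential 3393; expectations adjust and SRAS shifts right until Y = 3393.
Long run: on the new AD curve, 3393 = 4189 − 4P gives P = 199.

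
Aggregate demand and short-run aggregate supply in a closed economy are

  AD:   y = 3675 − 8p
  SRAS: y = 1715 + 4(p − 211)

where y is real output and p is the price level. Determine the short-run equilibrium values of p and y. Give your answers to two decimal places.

p = 233.67, y = 1805.67

Write SRAS as y = 1715 + 4p − 844 = 871 + 4p.
Set AD = SRAS: 3675 − 8p = 871 + 4p, so 2804 = 12p and p = 233.67.
Substituting into AD, y = 3675 − 8p = 1805.67.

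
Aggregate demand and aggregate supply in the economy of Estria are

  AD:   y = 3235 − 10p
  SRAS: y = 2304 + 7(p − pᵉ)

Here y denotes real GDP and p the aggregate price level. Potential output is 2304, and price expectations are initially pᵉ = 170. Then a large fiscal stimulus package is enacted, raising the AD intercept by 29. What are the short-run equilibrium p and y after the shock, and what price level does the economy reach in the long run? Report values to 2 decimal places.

Short run: p = 126.47, y = 1999.29. Long run: p = 96.00.

AD shifts right: new AD is y = 3264 − 10p. With pᵉ = 170, SRAS is y = 1114 + 7p.
Short run: 3264 − 10p = 1114 + 7p gives 2150 = 17p, so p = 126.47 and y = 3264 − 10p = 1999.29.
y = 1999.29 is below potential 2304; expectations adjust and SRAS shifts right until y = 2304.
Long run: on the new AD curve, 2304 = 3264 − 10p gives p = 96.00.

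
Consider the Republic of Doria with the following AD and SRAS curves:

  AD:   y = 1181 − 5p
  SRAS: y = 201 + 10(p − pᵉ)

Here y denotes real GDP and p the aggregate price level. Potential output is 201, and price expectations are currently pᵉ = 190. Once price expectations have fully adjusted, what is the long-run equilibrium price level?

Short run: with pᵉ = 190, SRAS is y = 10p − 1699. Setting AD = SRAS gives 2880 = 15p, so p = 192 and y = 1181 − 5·192 = 221.
Output 221 is above potential 201, so over time expected prices rise and SRAS shifts left until y returns to 201.
Long run: y = 201 on the AD curve gives 201 = 1181 − 5p, so p = 196.

Long-run p = 196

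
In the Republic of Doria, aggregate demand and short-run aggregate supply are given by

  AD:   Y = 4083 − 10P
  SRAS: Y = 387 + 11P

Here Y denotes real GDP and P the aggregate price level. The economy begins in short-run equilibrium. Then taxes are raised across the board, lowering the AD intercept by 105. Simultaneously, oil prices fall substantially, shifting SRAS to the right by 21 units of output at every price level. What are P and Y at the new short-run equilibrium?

P = 170, Y = 2278

After both shocks: AD is Y = 3978 − 10P and SRAS is Y = 408 + 11P.
Setting them equal: 3570 = 21P, so P = 170.
Y = 3978 − 10·170 = 2278.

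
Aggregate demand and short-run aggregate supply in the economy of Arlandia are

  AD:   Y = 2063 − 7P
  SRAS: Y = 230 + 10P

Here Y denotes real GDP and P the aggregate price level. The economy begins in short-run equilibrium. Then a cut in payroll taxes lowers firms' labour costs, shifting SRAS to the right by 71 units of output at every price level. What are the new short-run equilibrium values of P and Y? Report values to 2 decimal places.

P = 103.65, Y = 1337.47

This is a positive supply shock: SRAS shifts right.
New SRAS: Y = 301 + 10P.
Set AD = SRAS: 2063 − 7P = 301 + 10P, so 1762 = 17P and P = 103.65.
Substituting into AD, Y = 1337.47.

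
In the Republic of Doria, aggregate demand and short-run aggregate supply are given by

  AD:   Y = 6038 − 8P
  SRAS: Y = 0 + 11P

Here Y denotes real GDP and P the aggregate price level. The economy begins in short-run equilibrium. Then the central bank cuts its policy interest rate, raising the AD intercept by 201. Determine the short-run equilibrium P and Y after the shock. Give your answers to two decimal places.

P = 328.37, Y = 3612.05

This is a positive demand shock: AD shifts right.
New AD: Y = 6239 − 8P.
Set AD = SRAS: 6239 − 8P = 11P, so 6239 = 19P and P = 328.37.
Substituting into AD, Y = 3612.05.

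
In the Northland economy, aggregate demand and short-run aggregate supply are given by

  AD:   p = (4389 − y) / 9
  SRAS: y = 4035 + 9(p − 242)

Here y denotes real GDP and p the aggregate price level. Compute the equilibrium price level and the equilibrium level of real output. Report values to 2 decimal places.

p = 140.67, y = 3123.00

Write SRAS as y = 4035 + 9p − 2178 = 1857 + 9p.
Rearrange AD to y = 4389 − 9p.
Set AD = SRAS: 4389 − 9p = 1857 + 9p, so 2532 = 18p and p = 140.67.
Substituting into AD, y = 4389 − 9p = 3123.00.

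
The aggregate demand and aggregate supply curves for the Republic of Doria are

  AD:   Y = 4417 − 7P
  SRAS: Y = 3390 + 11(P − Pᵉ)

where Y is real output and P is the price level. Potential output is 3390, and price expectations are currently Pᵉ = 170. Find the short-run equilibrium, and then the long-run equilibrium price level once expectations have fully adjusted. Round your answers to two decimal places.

Short run: with Pᵉ = 170, SRAS is Y = 1520 + 11P. Setting AD = SRAS gives 2897 = 18P, so P = 160.94 and Y = 4417 − 7P = 3290.39.
Output 3290.39 is below potential 3390, so over time expected prices fall and SRAS shifts right until Y returns to 3390.
Long run: Y = 3390 on the AD curve gives 3390 = 4417 − 7P, so P = 146.71.

Short run: P = 160.94, Y = 3290.39. Long run: P = 146.71.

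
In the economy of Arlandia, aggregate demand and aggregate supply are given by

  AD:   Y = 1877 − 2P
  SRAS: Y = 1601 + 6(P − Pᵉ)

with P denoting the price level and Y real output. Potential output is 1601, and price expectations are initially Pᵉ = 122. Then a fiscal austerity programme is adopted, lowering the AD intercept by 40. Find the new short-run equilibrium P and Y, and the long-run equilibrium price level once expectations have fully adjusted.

AD shifts left: new AD is Y = 1837 − 2P. With Pᵉ = 122, SRAS is Y = 869 + 6P.
Short run: 1837 − 2P = 869 + 6P gives 968 = 8P, so P = 121 and Y = 1837 − 2·121 = 1595.
Y = 1595 is below potential 1601; expectations adjust and SRAS shifts right until Y = 1601.
Long run: on the new AD curve, 1601 = 1837 − 2P gives P = 118.

Short run: P = 121, Y = 1595. Long run: P = 118.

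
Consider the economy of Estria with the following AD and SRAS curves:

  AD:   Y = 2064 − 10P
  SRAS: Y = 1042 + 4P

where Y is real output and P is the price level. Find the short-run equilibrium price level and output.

Set AD = SRAS: 2064 − 10P = 1042 + 4P, so 1022 = 14P and P = 73.
Then Y = 2064 − 10·73 = 1334.

P = 73, Y = 1334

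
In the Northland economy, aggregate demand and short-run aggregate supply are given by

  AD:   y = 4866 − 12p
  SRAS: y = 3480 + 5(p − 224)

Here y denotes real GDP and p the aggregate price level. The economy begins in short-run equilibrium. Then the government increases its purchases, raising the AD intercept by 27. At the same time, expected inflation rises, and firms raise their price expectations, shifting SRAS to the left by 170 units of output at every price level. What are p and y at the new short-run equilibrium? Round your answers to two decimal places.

p = 159.00, y = 2985.00

After both shocks: AD is y = 4893 − 12p and SRAS is y = 2190 + 5p.
Setting them equal: 2703 = 17p, so p = 159.00.
Substituting into AD, y = 2985.00.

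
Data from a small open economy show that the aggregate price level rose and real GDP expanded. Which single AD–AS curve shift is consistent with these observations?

P rose and Y rose. An AD shift moves P and Y in the same direction; an SRAS shift moves them in opposite directions.
Here P and Y moved in the same direction, so the AD curve shifted.
Since Y rose, AD shifted right.

AD shifted right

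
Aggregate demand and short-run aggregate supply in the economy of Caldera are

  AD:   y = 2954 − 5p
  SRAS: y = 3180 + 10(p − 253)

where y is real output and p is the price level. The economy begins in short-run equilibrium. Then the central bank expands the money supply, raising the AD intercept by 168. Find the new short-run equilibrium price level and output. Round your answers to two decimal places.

This is a positive demand shock: AD shifts right.
New AD: y = 3122 − 5p.
SRAS can be written y = 650 + 10p.
Set AD = SRAS: 3122 − 5p = 650 + 10p, so 2472 = 15p and p = 164.80.
Substituting into AD, y = 2298.00.

p = 164.80, y = 2298.00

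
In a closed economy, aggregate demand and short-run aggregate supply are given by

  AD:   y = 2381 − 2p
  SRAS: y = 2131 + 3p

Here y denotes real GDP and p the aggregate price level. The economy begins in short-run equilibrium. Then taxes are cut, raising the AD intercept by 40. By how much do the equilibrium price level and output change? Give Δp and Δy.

Δp = +8, Δy = +24

This is a positive demand shock: AD shifts right.
New AD: y = 2421 − 2p.
Set AD = SRAS: 2421 − 2p = 2131 + 3p, so 290 = 5p and p = 58.
y = 2421 − 2·58 = 2305.
Initially p = 50, y = 2281, so Δp = +8 and Δy = +24.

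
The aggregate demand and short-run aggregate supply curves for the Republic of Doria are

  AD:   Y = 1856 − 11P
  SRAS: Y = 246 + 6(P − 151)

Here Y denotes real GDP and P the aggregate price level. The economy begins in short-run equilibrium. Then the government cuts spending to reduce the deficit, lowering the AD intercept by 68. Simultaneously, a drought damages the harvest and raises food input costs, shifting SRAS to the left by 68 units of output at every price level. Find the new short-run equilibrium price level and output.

P = 148, Y = 160

After both shocks: AD is Y = 1788 − 11P and SRAS is Y = 6P − 728.
Setting them equal: 2516 = 17P, so P = 148.
Y = 1788 − 11·148 = 160.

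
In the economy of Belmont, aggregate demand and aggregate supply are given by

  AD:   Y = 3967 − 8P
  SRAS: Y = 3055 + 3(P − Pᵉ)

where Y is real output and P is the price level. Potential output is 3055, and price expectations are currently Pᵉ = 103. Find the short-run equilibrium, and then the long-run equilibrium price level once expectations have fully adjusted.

Short run: with Pᵉ = 103, SRAS is Y = 2746 + 3P. Setting AD = SRAS gives 1221 = 11P, so P = 111 and Y = 3967 − 8·111 = 3079.
Output 3079 is above potential 3055, so over time expected prices rise and SRAS shifts left until Y returns to 3055.
Long run: Y = 3055 on the AD curve gives 3055 = 3967 − 8P, so P = 114.

Short run: P = 111, Y = 3079. Long run: P = 114.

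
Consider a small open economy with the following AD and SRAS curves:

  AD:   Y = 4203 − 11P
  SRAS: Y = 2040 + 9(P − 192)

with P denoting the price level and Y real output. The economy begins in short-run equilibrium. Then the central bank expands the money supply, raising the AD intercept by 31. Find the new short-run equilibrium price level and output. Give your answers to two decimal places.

P = 196.10, Y = 2076.90

This is a positive demand shock: AD shifts right.
New AD: Y = 4234 − 11P.
SRAS can be written Y = 312 + 9P.
Set AD = SRAS: 4234 − 11P = 312 + 9P, so 3922 = 20P and P = 196.10.
Substituting into AD, Y = 2076.90.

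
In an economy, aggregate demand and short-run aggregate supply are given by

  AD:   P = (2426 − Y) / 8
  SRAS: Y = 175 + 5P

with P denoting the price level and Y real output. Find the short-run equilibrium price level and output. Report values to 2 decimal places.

P = 173.15, Y = 1040.77

Rearrange AD to Y = 2426 − 8P.
Set AD = SRAS: 2426 − 8P = 175 + 5P, so 2251 = 13P and P = 173.15.
Substituting into AD, Y = 2426 − 8P = 1040.77.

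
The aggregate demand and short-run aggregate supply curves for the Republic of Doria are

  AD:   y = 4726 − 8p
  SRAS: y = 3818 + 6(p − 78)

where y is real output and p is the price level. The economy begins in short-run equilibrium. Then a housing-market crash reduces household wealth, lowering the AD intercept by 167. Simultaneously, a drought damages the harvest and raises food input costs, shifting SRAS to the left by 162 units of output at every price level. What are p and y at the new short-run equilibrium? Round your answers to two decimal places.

p = 97.93, y = 3775.57

After both shocks: AD is y = 4559 − 8p and SRAS is y = 3188 + 6p.
Setting them equal: 1371 = 14p, so p = 97.93.
Substituting into AD, y = 3775.57.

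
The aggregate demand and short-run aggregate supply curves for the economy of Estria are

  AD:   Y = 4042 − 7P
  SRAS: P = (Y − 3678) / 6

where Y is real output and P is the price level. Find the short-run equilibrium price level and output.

Rearrange SRAS to Y = 3678 + 6P.
Set AD = SRAS: 4042 − 7P = 3678 + 6P, so 364 = 13P and P = 28.
Then Y = 4042 − 7·28 = 3846.

P = 28, Y = 3846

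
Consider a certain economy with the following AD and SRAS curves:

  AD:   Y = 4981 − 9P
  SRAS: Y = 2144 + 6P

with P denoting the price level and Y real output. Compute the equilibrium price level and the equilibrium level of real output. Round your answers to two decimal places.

Set AD = SRAS: 4981 − 9P = 2144 + 6P, so 2837 = 15P and P = 189.13.
Substituting into AD, Y = 4981 − 9P = 3278.80.

P = 189.13, Y = 3278.80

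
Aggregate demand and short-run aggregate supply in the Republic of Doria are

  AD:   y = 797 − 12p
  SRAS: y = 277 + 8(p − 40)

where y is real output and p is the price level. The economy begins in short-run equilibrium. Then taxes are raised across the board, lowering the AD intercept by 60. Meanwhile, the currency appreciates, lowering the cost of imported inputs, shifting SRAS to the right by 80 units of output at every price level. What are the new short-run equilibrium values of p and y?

p = 35, y = 317

After both shocks: AD is y = 737 − 12p and SRAS is y = 37 + 8p.
Setting them equal: 700 = 20p, so p = 35.
y = 737 − 12·35 = 317.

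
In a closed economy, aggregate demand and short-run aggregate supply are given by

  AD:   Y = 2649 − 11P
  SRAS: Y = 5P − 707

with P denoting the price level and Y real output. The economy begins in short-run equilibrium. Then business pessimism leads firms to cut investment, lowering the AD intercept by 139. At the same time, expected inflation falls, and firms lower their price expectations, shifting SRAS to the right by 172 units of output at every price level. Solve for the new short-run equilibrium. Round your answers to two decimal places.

After both shocks: AD is Y = 2510 − 11P and SRAS is Y = 5P − 535.
Setting them equal: 3045 = 16P, so P = 190.31.
Substituting into AD, Y = 416.56.

P = 190.31, Y = 416.56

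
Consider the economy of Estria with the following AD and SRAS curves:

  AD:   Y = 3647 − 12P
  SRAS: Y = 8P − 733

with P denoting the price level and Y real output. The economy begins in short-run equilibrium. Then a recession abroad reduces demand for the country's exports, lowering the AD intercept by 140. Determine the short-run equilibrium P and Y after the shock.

This is a negative demand shock: AD shifts left.
New AD: Y = 3507 − 12P.
Set AD = SRAS: 3507 − 12P = 8P − 733, so 4240 = 20P and P = 212.
Y = 3507 − 12·212 = 963.

P = 212, Y = 963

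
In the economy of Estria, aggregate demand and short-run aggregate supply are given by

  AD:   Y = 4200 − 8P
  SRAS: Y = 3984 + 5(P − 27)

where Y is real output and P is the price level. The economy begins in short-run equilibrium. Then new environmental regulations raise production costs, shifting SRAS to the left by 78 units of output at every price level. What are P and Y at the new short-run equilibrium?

P = 33, Y = 3936

This is a negative supply shock: SRAS shifts left.
New SRAS: Y = 3771 + 5P.
Set AD = SRAS: 4200 − 8P = 3771 + 5P, so 429 = 13P and P = 33.
Y = 4200 − 8·33 = 3936.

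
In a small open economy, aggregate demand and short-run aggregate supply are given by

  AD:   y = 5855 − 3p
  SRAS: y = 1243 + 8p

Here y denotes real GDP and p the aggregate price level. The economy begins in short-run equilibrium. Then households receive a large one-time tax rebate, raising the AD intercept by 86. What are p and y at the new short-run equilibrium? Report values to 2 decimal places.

This is a positive demand shock: AD shifts right.
New AD: y = 5941 − 3p.
Set AD = SRAS: 5941 − 3p = 1243 + 8p, so 4698 = 11p and p = 427.09.
Substituting into AD, y = 4659.73.

p = 427.09, y = 4659.73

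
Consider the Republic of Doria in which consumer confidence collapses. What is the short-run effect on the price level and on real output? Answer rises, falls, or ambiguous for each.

This is a negative demand shock: AD shifts left.
Moving along the upward-sloping SRAS curve, P falls and Y falls.

Price level: falls; output: falls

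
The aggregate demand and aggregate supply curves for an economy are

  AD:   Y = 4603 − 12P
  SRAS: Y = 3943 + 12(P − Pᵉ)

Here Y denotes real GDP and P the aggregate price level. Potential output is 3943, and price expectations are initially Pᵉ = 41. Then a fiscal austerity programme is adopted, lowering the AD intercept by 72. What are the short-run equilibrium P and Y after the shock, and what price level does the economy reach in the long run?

Short run: P = 45, Y = 3991. Long run: P = 49.

AD shifts left: new AD is Y = 4531 − 12P. With Pᵉ = 41, SRAS is Y = 3451 + 12P.
Short run: 4531 − 12P = 3451 + 12P gives 1080 = 24P, so P = 45 and Y = 4531 − 12·45 = 3991.
Y = 3991 is above potential 3943; expectations adjust and SRAS shifts left until Y = 3943.
Long run: on the new AD curve, 3943 = 4531 − 12P gives P = 49.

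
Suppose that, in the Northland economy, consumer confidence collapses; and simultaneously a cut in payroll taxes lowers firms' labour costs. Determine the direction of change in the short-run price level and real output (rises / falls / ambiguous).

The first event is a negative demand shock: AD shifts left, which by itself pushes P down and Y down.
The second is a favourable supply shock: SRAS shifts right, which by itself pushes P down and Y up.
Both shocks push P down, so P falls. The two shocks push Y in opposite directions, so the effect on Y is ambiguous.

Price level: falls; output: ambiguous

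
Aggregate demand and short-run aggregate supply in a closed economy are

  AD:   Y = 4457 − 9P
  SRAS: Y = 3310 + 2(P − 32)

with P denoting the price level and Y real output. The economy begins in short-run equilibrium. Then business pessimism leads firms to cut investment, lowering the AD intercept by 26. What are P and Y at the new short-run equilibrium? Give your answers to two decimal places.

This is a negative demand shock: AD shifts left.
New AD: Y = 4431 − 9P.
SRAS can be written Y = 3246 + 2P.
Set AD = SRAS: 4431 − 9P = 3246 + 2P, so 1185 = 11P and P = 107.73.
Substituting into AD, Y = 3461.45.

P = 107.73, Y = 3461.45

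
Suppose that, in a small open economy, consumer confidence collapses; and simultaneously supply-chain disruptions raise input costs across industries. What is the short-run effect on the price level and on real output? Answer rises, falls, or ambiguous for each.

Price level: ambiguous; output: falls

The first event is a negative demand shock: AD shifts left, which by itself pushes P down and Y down.
The second is an adverse supply shock: SRAS shifts left, which by itself pushes P up and Y down.
The two shocks push P in opposite directions, so the effect on P is ambiguous. Both shocks push Y down, so Y falls.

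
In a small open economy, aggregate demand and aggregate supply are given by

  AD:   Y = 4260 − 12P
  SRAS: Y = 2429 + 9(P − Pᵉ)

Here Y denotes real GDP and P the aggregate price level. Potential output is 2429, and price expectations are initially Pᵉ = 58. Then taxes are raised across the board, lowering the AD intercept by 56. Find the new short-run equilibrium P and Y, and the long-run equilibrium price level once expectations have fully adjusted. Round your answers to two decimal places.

Short run: P = 109.38, Y = 2891.43. Long run: P = 147.92.

AD shifts left: new AD is Y = 4204 − 12P. With Pᵉ = 58, SRAS is Y = 1907 + 9P.
Short run: 4204 − 12P = 1907 + 9P gives 2297 = 21P, so P = 109.38 and Y = 4204 − 12P = 2891.43.
Y = 2891.43 is above potential 2429; expectations adjust and SRAS shifts left until Y = 2429.
Long run: on the new AD curve, 2429 = 4204 − 12P gives P = 147.92.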